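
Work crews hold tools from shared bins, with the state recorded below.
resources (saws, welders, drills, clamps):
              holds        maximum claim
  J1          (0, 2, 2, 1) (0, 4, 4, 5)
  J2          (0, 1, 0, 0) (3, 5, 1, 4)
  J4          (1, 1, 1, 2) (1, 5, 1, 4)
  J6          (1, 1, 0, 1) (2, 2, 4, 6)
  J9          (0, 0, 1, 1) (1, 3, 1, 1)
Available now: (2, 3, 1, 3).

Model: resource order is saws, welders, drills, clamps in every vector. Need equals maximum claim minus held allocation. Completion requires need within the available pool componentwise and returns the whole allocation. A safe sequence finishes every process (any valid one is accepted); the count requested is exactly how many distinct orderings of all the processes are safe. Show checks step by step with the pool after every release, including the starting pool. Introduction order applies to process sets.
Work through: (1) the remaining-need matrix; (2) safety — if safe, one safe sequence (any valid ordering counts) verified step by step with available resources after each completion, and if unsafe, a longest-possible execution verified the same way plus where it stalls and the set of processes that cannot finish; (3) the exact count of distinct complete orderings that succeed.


(1) Outstanding need per process (order saws, welders, drills, clamps):
  J1: (0, 2, 2, 4)
  J2: (3, 4, 1, 4)
  J4: (0, 4, 0, 2)
  J6: (1, 1, 4, 5)
  J9: (1, 3, 0, 0)
(2) SAFE — a valid safe sequence is J9, J1, J4, J6, J2.
Key observation: J9 marks the first exact bind of the order: its need (1, 3, 0, 0) fits the free (2, 3, 1, 3) with zero slack on a requested resource.
Step-by-step check:
  pool = (2, 3, 1, 3)
  J9: need (1, 3, 0, 0) fits (2, 3, 1, 3); releases (0, 0, 1, 1), pool now (2, 3, 2, 4)
  J1: need (0, 2, 2, 4) fits (2, 3, 2, 4); releases (0, 2, 2, 1), pool now (2, 5, 4, 5)
  J4: need (0, 4, 0, 2) fits (2, 5, 4, 5); releases (1, 1, 1, 2), pool now (3, 6, 5, 7)
  J6: need (1, 1, 4, 5) fits (3, 6, 5, 7); releases (1, 1, 0, 1), pool now (4, 7, 5, 8)
  J2: need (3, 4, 1, 4) fits (4, 7, 5, 8); releases (0, 1, 0, 0), pool now (4, 8, 5, 8)
(3) Exactly 4 of the possible complete orderings are safe sequences.


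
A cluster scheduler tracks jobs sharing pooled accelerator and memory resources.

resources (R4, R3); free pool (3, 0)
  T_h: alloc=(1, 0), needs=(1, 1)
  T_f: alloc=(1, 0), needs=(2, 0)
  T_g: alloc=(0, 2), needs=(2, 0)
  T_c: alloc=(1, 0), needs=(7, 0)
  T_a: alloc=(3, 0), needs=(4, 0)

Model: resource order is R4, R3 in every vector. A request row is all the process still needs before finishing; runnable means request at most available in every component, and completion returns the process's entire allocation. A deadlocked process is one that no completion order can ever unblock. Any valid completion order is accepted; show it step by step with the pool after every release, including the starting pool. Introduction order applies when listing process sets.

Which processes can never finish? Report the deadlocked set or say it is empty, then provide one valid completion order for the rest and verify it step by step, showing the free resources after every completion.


Nothing here is deadlocked.
Key observation: beginning at T_g, releases accumulate fast enough that every process eventually fits.
A valid finishing order for the others: T_g, T_h, T_a, T_f, T_c. Walking it through:
  pool = (3, 0)
  run T_g (needs (2, 0), free (3, 0)); after release of (0, 2) the pool is (3, 2)
  run T_h (needs (1, 1), free (3, 2)); after release of (1, 0) the pool is (4, 2)
  run T_a (needs (4, 0), free (4, 2)); after release of (3, 0) the pool is (7, 2)
  run T_f (needs (2, 0), free (7, 2)); after release of (1, 0) the pool is (8, 2)
  run T_c (needs (7, 0), free (8, 2)); after release of (1, 0) the pool is (9, 2)


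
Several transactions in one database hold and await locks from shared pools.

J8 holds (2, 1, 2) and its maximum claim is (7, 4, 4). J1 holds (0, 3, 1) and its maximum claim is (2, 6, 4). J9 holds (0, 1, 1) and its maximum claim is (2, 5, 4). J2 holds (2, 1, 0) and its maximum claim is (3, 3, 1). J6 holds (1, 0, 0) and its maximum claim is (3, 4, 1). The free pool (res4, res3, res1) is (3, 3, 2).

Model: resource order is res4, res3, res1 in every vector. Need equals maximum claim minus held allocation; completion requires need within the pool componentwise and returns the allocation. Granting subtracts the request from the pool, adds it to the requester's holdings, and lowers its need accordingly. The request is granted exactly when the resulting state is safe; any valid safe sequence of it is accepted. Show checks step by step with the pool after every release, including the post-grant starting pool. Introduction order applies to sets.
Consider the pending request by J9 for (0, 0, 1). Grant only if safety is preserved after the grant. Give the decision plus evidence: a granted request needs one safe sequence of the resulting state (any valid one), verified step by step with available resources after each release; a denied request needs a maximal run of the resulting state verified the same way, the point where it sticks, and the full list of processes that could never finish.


DENY. Granting would leave the state unsafe.
Key observation: res1 is the bottleneck — with J2, J6 done the pool holds (6, 4, 1), short of every remaining need.
Pretend the grant happened; the run J2, J6 goes as far as possible. Verifying each step:
  pool = (3, 3, 1)
  run J2 (needs (1, 2, 1), free (3, 3, 1)); after release of (2, 1, 0) the pool is (5, 4, 1)
  run J6 (needs (2, 4, 1), free (5, 4, 1)); after release of (1, 0, 0) the pool is (6, 4, 1)
  J8 still needs (5, 3, 2) but only (6, 4, 1) is free — short on res1
  J1 still needs (2, 3, 3) but only (6, 4, 1) is free — short on res1
  J9 still needs (2, 4, 2) but only (6, 4, 1) is free — short on res1
Processes that could never finish after the grant: J8, J1 and J9.


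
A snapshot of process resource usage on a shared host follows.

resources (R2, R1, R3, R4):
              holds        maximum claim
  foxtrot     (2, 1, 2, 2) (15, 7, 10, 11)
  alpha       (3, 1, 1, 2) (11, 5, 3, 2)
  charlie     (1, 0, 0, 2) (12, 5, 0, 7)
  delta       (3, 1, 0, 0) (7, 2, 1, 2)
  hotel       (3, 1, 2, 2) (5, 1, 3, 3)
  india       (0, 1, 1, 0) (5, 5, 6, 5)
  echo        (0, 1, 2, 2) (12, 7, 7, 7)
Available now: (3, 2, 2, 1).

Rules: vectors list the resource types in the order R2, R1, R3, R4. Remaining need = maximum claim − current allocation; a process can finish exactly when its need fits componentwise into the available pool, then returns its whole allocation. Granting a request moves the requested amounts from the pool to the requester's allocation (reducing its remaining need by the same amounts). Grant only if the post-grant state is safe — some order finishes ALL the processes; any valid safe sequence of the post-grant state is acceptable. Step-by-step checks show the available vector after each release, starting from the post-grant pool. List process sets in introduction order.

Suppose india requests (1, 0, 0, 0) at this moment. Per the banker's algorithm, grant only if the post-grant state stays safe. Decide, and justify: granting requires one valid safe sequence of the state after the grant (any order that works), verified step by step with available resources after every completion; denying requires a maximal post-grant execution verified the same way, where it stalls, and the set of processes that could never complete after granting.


GRANT. The post-grant state is safe; one safe sequence: hotel, delta, alpha, charlie, india, echo, foxtrot.
Key observation: post-grant, (2, 2, 2, 1) remains, and an order beginning with hotel completes everyone.
Step-by-step check of the post-grant state:
  pool = (2, 2, 2, 1)
  hotel needs (2, 0, 1, 1) <= (2, 2, 2, 1) -> finishes; pool += (3, 1, 2, 2) = (5, 3, 4, 3)
  delta needs (4, 1, 1, 2) <= (5, 3, 4, 3) -> finishes; pool += (3, 1, 0, 0) = (8, 4, 4, 3)
  alpha needs (8, 4, 2, 0) <= (8, 4, 4, 3) -> finishes; pool += (3, 1, 1, 2) = (11, 5, 5, 5)
  charlie needs (11, 5, 0, 5) <= (11, 5, 5, 5) -> finishes; pool += (1, 0, 0, 2) = (12, 5, 5, 7)
  india needs (4, 4, 5, 5) <= (12, 5, 5, 7) -> finishes; pool += (1, 1, 1, 0) = (13, 6, 6, 7)
  echo needs (12, 6, 5, 5) <= (13, 6, 6, 7) -> finishes; pool += (0, 1, 2, 2) = (13, 7, 8, 9)
  foxtrot needs (13, 6, 8, 9) <= (13, 7, 8, 9) -> finishes; pool += (2, 1, 2, 2) = (15, 8, 10, 11)


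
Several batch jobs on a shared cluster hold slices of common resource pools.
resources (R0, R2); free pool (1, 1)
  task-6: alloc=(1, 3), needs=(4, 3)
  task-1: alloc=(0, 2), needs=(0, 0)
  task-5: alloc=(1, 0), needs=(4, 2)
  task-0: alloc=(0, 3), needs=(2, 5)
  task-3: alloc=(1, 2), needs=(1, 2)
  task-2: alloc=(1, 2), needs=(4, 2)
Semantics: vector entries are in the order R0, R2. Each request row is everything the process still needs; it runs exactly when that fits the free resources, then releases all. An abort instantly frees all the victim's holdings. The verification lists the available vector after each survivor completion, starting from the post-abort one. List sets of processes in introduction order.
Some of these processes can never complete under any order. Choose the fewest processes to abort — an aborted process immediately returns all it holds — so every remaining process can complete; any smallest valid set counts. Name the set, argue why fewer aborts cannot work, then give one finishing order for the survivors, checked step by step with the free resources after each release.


The answer: abort task-6 and task-2.
Key observation: before aborting task-6 and task-2, task-5 was permanently blocked — no order could ever run it; afterwards it completes at step 2.
Why nothing smaller works — every single abort fails: task-6 alone leaves task-5 blocked (short on R0); task-1 alone leaves task-6 blocked (short on R0); task-5 alone leaves task-6 blocked (short on R0); task-0 alone leaves task-6 blocked (short on R0); task-3 alone leaves task-6 blocked (short on R0); task-2 alone leaves task-6 blocked (short on R0).
The survivors complete as task-3, task-5, task-0, task-1. Verifying each step (starting from the post-abort pool):
  pool = (3, 6)
  task-3: need (1, 2) fits (3, 6); releases (1, 2), pool now (4, 8)
  task-5: need (4, 2) fits (4, 8); releases (1, 0), pool now (5, 8)
  task-0: need (2, 5) fits (5, 8); releases (0, 3), pool now (5, 11)
  task-1: need (0, 0) fits (5, 11); releases (0, 2), pool now (5, 13)


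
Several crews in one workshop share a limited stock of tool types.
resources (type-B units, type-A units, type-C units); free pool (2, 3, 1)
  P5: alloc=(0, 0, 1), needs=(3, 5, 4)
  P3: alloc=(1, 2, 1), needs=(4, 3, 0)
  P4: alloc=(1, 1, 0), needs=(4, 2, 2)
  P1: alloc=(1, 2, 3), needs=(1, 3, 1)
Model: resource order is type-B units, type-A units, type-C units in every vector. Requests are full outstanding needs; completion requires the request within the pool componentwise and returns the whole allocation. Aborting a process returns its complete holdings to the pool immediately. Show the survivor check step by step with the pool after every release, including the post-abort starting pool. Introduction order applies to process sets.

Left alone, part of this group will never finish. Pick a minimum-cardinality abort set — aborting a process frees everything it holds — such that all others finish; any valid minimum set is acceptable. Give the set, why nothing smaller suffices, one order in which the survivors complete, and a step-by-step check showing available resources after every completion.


Abort P3.
Key observation: before aborting P3, P4 was permanently blocked — no order could ever run it; afterwards it completes at step 3.
Minimality: the empty abort set fails — the state is deadlocked as it stands.
One survivor order: P1, P5, P4. Walking it through (post-abort pool first):
  pool = (3, 5, 2)
  run P1 (needs (1, 3, 1), free (3, 5, 2)); after release of (1, 2, 3) the pool is (4, 7, 5)
  run P5 (needs (3, 5, 4), free (4, 7, 5)); after release of (0, 0, 1) the pool is (4, 7, 6)
  run P4 (needs (4, 2, 2), free (4, 7, 6)); after release of (1, 1, 0) the pool is (5, 8, 6)


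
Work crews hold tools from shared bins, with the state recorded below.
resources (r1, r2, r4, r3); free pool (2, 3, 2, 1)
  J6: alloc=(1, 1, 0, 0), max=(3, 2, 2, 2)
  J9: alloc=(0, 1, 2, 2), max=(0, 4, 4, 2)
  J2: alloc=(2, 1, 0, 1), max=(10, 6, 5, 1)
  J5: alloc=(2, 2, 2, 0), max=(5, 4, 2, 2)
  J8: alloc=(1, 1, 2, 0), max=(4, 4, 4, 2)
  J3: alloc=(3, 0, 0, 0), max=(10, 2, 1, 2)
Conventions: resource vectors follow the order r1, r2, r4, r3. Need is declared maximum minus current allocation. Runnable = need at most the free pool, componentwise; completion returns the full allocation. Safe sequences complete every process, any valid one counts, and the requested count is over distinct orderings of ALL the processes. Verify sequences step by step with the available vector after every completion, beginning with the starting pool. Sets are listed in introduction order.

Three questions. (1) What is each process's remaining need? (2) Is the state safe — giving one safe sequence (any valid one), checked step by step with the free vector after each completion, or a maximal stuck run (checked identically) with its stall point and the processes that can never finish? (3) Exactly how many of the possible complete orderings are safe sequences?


(1) Need matrix, components ordered r1, r2, r4, r3:
  J6: (2, 1, 2, 2)
  J9: (0, 3, 2, 0)
  J2: (8, 5, 5, 0)
  J5: (3, 2, 0, 2)
  J8: (3, 3, 2, 2)
  J3: (7, 2, 1, 2)
(2) UNSAFE — no complete ordering exists.
Key observation: no order helps: past J9, J6, J8, J5, the free pool tops out at (6, 8, 8, 3), below what each blocked process needs in r1.
Going as far as possible: J9, J6, J8, J5; after that, nothing fits. Step-by-step check:
  pool = (2, 3, 2, 1)
  run J9 (needs (0, 3, 2, 0), free (2, 3, 2, 1)); after release of (0, 1, 2, 2) the pool is (2, 4, 4, 3)
  run J6 (needs (2, 1, 2, 2), free (2, 4, 4, 3)); after release of (1, 1, 0, 0) the pool is (3, 5, 4, 3)
  run J8 (needs (3, 3, 2, 2), free (3, 5, 4, 3)); after release of (1, 1, 2, 0) the pool is (4, 6, 6, 3)
  run J5 (needs (3, 2, 0, 2), free (4, 6, 6, 3)); after release of (2, 2, 2, 0) the pool is (6, 8, 8, 3)
  blocked: J2 wants (8, 5, 5, 0), pool (6, 8, 8, 3) — not enough r1
  blocked: J3 wants (7, 2, 1, 2), pool (6, 8, 8, 3) — not enough r1
Never able to finish: J2 and J3.
(3) The exact count: 0 of the possible complete orderings are safe sequences.


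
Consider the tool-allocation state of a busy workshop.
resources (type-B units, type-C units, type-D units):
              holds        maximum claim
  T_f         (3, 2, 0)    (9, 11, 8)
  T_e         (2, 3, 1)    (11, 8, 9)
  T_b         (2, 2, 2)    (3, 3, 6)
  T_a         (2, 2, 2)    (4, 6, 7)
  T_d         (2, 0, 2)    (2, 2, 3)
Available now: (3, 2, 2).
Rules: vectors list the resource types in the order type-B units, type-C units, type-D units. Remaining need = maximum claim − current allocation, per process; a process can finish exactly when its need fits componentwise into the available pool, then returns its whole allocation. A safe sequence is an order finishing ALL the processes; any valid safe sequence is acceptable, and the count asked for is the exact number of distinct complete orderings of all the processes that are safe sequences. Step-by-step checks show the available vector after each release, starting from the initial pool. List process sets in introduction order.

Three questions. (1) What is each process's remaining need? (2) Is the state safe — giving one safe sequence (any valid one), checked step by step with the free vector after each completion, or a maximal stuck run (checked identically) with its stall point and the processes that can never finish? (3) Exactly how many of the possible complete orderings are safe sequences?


(1) Need matrix, components ordered type-B units, type-C units, type-D units:
  T_f: (6, 9, 8)
  T_e: (9, 5, 8)
  T_b: (1, 1, 4)
  T_a: (2, 4, 5)
  T_d: (0, 2, 1)
(2) SAFE. One safe sequence: T_d, T_b, T_a, T_e, T_f.
Key observation: the first exact fit in this order is T_d — it needs (0, 2, 1) with (3, 2, 2) free, meeting a requested resource to the last unit.
Verifying each step:
  pool = (3, 2, 2)
  T_d needs (0, 2, 1) <= (3, 2, 2) -> finishes; pool += (2, 0, 2) = (5, 2, 4)
  T_b needs (1, 1, 4) <= (5, 2, 4) -> finishes; pool += (2, 2, 2) = (7, 4, 6)
  T_a needs (2, 4, 5) <= (7, 4, 6) -> finishes; pool += (2, 2, 2) = (9, 6, 8)
  T_e needs (9, 5, 8) <= (9, 6, 8) -> finishes; pool += (2, 3, 1) = (11, 9, 9)
  T_f needs (6, 9, 8) <= (11, 9, 9) -> finishes; pool += (3, 2, 0) = (14, 11, 9)
(3) The exact count: 1 of the possible complete orderings is a safe sequence.


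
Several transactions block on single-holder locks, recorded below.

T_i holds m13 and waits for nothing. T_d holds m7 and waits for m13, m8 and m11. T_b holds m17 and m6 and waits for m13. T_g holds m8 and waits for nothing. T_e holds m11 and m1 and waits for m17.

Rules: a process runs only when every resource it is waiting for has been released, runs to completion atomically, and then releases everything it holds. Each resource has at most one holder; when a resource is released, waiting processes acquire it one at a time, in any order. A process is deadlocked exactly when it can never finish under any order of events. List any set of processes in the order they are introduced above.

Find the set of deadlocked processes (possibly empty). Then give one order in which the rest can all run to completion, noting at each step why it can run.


No process is deadlocked.
Key observation: there is no circular wait here — follow any chain and it reaches a process that is free to run now.
One completion order for the rest: T_i, T_g, T_b, T_e, T_d.
Check, step by step:
  T_i waits on nothing -> runs at once and releases m13
  T_g waits on nothing -> runs at once and releases m8
  T_b waits on m13 — all released -> runs and releases m17 and m6
  T_e waits on m17 — all released -> runs and releases m11 and m1
  T_d waits on m13, m8 and m11 — all released -> runs and releases m7


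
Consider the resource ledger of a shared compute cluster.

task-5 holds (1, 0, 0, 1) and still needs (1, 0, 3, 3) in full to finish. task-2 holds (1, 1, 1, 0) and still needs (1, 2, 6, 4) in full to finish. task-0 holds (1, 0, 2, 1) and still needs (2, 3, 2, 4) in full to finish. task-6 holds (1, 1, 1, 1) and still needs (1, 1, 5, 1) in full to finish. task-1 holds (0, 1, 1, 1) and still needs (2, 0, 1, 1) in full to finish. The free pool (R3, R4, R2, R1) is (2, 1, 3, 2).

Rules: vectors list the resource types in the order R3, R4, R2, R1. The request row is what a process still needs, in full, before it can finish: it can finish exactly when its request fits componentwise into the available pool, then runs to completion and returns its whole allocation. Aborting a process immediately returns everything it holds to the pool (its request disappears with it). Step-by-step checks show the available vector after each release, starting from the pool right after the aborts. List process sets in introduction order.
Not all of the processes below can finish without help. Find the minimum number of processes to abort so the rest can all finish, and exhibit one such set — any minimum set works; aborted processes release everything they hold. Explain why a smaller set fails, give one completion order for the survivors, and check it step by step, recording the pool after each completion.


Minimum abort set: task-6.
Key observation: the deadlocked task-0 becomes finishable only because task-6 released (1, 1, 1, 1); it completes at step 2 below.
Why nothing smaller works: aborting no one leaves the state deadlocked as given.
The survivors complete as task-1, task-0, task-2, task-5. Step-by-step check (starting from the post-abort pool):
  pool = (3, 2, 4, 3)
  task-1 needs (2, 0, 1, 1) <= (3, 2, 4, 3) -> finishes; pool += (0, 1, 1, 1) = (3, 3, 5, 4)
  task-0 needs (2, 3, 2, 4) <= (3, 3, 5, 4) -> finishes; pool += (1, 0, 2, 1) = (4, 3, 7, 5)
  task-2 needs (1, 2, 6, 4) <= (4, 3, 7, 5) -> finishes; pool += (1, 1, 1, 0) = (5, 4, 8, 5)
  task-5 needs (1, 0, 3, 3) <= (5, 4, 8, 5) -> finishes; pool += (1, 0, 0, 1) = (6, 4, 8, 6)


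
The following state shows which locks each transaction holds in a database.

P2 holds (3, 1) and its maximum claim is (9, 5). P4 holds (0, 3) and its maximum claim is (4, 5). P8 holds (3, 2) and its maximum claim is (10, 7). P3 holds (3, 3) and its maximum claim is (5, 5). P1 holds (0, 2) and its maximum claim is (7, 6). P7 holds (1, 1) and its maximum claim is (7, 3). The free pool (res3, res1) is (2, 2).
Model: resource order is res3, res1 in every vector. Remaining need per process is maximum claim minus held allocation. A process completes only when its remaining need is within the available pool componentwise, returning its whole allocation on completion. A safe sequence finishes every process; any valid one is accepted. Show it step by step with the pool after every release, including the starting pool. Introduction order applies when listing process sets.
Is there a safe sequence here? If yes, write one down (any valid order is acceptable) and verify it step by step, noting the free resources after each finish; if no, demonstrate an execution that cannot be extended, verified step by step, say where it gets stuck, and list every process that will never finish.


UNSAFE — no complete ordering exists.
Key observation: even finishing P3, P4 leaves just (5, 8) free — too little res3 for any of the remaining processes.
The run P3, P4 cannot be extended any further. Walking it through:
  pool = (2, 2)
  P3 needs (2, 2) <= (2, 2) -> finishes; pool += (3, 3) = (5, 5)
  P4 needs (4, 2) <= (5, 5) -> finishes; pool += (0, 3) = (5, 8)
  P2 still needs (6, 4) but only (5, 8) is free — short on res3
  P8 still needs (7, 5) but only (5, 8) is free — short on res3
  P1 still needs (7, 4) but only (5, 8) is free — short on res3
  P7 still needs (6, 2) but only (5, 8) is free — short on res3
Never able to finish: P2, P8, P1 and P7.


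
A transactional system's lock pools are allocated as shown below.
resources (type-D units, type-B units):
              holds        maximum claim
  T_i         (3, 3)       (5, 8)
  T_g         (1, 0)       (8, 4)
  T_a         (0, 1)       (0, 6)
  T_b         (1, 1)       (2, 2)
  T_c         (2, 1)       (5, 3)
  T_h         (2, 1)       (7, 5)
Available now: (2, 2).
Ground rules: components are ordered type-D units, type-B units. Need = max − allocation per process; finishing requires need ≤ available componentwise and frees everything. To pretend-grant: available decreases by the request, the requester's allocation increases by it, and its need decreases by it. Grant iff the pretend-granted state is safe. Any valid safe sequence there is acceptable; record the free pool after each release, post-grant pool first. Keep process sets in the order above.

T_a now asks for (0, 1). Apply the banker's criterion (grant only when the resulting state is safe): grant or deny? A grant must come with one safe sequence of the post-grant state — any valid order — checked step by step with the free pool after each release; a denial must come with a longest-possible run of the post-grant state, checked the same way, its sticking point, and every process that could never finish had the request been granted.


DENY. Granting would leave the state unsafe.
Key observation: no order helps: past T_b, T_c, the free pool tops out at (5, 3), below what each blocked process needs in type-B units.
On the post-grant state, T_b, T_c is a maximal run — nothing extends it. Verifying each step:
  pool = (2, 1)
  T_b: need (1, 1) fits (2, 1); releases (1, 1), pool now (3, 2)
  T_c: need (3, 2) fits (3, 2); releases (2, 1), pool now (5, 3)
  T_i cannot run: need (2, 5) vs free (5, 3) (insufficient type-B units)
  T_g cannot run: need (7, 4) vs free (5, 3) (insufficient type-D units and type-B units)
  T_a cannot run: need (0, 4) vs free (5, 3) (insufficient type-B units)
  T_h cannot run: need (5, 4) vs free (5, 3) (insufficient type-B units)
Had the request been granted, T_i, T_g, T_a and T_h could never finish.


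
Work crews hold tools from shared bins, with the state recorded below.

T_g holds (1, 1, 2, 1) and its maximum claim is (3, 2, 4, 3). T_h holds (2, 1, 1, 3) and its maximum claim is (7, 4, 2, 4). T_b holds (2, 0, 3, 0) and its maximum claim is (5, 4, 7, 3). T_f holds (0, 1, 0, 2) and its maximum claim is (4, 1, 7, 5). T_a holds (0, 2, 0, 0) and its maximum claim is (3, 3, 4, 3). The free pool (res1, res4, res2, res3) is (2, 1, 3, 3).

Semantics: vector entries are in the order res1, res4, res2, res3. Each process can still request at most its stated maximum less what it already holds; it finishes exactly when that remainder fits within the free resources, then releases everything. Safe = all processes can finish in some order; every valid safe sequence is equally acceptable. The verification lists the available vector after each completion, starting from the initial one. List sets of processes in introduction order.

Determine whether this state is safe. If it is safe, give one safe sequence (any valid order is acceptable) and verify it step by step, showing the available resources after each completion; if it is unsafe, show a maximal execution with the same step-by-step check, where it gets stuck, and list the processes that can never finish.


The state is SAFE; one workable sequence: T_g, T_a, T_b, T_f, T_h.
Key observation: T_g marks the first exact bind of the order: its need (2, 1, 2, 2) fits the free (2, 1, 3, 3) with zero slack on a requested resource.
Walking it through:
  pool = (2, 1, 3, 3)
  run T_g (needs (2, 1, 2, 2), free (2, 1, 3, 3)); after release of (1, 1, 2, 1) the pool is (3, 2, 5, 4)
  run T_a (needs (3, 1, 4, 3), free (3, 2, 5, 4)); after release of (0, 2, 0, 0) the pool is (3, 4, 5, 4)
  run T_b (needs (3, 4, 4, 3), free (3, 4, 5, 4)); after release of (2, 0, 3, 0) the pool is (5, 4, 8, 4)
  run T_f (needs (4, 0, 7, 3), free (5, 4, 8, 4)); after release of (0, 1, 0, 2) the pool is (5, 5, 8, 6)
  run T_h (needs (5, 3, 1, 1), free (5, 5, 8, 6)); after release of (2, 1, 1, 3) the pool is (7, 6, 9, 9)


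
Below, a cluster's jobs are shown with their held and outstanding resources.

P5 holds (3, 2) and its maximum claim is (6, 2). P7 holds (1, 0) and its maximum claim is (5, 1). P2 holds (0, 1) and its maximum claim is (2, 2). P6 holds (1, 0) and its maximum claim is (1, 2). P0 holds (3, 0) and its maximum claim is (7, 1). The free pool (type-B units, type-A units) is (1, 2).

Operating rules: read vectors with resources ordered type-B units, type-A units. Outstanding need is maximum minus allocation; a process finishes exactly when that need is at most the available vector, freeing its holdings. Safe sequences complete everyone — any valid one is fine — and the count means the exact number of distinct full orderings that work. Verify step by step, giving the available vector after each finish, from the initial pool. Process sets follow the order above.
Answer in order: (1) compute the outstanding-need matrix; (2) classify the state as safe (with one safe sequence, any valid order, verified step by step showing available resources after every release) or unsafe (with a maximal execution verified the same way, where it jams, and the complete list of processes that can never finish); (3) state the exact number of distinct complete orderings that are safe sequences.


(1) Remaining need (order type-B units, type-A units):
  P5: (3, 0)
  P7: (4, 1)
  P2: (2, 1)
  P6: (0, 2)
  P0: (4, 1)
(2) UNSAFE.
Key observation: P6, P2 can finish, but then (2, 3) is all there is, and the blocked group's type-B units demands exceed it.
The run P6, P2 cannot be extended any further. Check, step by step:
  pool = (1, 2)
  P6 needs (0, 2) <= (1, 2) -> finishes; pool += (1, 0) = (2, 2)
  P2 needs (2, 1) <= (2, 2) -> finishes; pool += (0, 1) = (2, 3)
  P5 still needs (3, 0) but only (2, 3) is free — short on type-B units
  P7 still needs (4, 1) but only (2, 3) is free — short on type-B units
  P0 still needs (4, 1) but only (2, 3) is free — short on type-B units
Never able to finish: P5, P7 and P0.
(3) Exactly 0 of the possible complete orderings are safe sequences.


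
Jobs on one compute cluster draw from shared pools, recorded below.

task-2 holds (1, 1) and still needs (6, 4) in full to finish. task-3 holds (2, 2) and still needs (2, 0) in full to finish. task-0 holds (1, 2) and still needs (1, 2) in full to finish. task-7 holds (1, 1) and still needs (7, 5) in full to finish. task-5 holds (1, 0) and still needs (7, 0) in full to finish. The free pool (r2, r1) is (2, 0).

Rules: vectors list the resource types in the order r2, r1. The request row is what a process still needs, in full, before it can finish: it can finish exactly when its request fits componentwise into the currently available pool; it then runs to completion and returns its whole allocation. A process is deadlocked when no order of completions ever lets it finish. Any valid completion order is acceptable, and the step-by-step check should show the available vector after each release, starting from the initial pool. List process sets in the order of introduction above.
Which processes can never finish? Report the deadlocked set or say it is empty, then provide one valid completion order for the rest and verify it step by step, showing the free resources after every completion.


The deadlocked set is task-2, task-7 and task-5.
Key observation: task-3, task-0 can finish, but then (5, 4) is all there is, and the blocked group's r2 demands exceed it.
A valid finishing order for the others: task-3, task-0. Verifying each step:
  pool = (2, 0)
  task-3: need (2, 0) fits (2, 0); releases (2, 2), pool now (4, 2)
  task-0: need (1, 2) fits (4, 2); releases (1, 2), pool now (5, 4)
The blocked processes can never fit:
  task-2 cannot run: need (6, 4) vs free (5, 4) (insufficient r2)
  task-7 cannot run: need (7, 5) vs free (5, 4) (insufficient r2 and r1)
  task-5 cannot run: need (7, 0) vs free (5, 4) (insufficient r2)


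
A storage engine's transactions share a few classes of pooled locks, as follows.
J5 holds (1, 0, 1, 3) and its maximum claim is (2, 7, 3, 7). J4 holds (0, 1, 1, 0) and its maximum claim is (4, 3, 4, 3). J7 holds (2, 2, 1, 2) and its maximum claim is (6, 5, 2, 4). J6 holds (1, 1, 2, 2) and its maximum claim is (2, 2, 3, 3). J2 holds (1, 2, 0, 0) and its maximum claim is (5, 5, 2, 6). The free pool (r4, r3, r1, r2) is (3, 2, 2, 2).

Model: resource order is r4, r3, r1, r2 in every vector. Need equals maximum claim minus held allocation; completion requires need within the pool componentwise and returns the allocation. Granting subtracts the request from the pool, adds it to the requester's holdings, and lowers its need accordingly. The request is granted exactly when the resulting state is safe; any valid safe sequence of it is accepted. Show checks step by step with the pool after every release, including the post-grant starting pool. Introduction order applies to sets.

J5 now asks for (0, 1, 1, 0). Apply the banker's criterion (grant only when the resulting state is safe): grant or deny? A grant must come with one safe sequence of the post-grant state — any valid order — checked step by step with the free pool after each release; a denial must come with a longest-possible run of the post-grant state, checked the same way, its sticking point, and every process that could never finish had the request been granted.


GRANT. The post-grant state is safe; one safe sequence: J6, J4, J7, J2, J5.
Key observation: post-grant, (3, 1, 1, 2) remains, and an order beginning with J6 completes everyone.
Step-by-step check of the post-grant state:
  pool = (3, 1, 1, 2)
  run J6 (needs (1, 1, 1, 1), free (3, 1, 1, 2)); after release of (1, 1, 2, 2) the pool is (4, 2, 3, 4)
  run J4 (needs (4, 2, 3, 3), free (4, 2, 3, 4)); after release of (0, 1, 1, 0) the pool is (4, 3, 4, 4)
  run J7 (needs (4, 3, 1, 2), free (4, 3, 4, 4)); after release of (2, 2, 1, 2) the pool is (6, 5, 5, 6)
  run J2 (needs (4, 3, 2, 6), free (6, 5, 5, 6)); after release of (1, 2, 0, 0) the pool is (7, 7, 5, 6)
  run J5 (needs (1, 6, 1, 4), free (7, 7, 5, 6)); after release of (1, 1, 2, 3) the pool is (8, 8, 7, 9)


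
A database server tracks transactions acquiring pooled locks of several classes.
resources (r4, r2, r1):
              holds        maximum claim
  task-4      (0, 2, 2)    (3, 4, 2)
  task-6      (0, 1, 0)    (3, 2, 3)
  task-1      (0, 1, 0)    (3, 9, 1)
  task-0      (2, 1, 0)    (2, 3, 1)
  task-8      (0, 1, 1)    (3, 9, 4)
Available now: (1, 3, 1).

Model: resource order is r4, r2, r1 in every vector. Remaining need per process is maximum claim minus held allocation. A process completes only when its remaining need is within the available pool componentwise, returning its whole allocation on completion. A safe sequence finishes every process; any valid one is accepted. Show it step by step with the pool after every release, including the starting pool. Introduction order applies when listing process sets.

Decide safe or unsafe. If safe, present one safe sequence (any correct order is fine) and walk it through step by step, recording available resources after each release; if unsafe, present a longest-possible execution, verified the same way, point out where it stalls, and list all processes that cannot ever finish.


UNSAFE.
Key observation: the wall is r2: completing task-0, task-4, task-6 brings the pool only to (3, 7, 3), and all the rest need more.
The run task-0, task-4, task-6 cannot be extended any further. Step-by-step check:
  pool = (1, 3, 1)
  run task-0 (needs (0, 2, 1), free (1, 3, 1)); after release of (2, 1, 0) the pool is (3, 4, 1)
  run task-4 (needs (3, 2, 0), free (3, 4, 1)); after release of (0, 2, 2) the pool is (3, 6, 3)
  run task-6 (needs (3, 1, 3), free (3, 6, 3)); after release of (0, 1, 0) the pool is (3, 7, 3)
  task-1 cannot run: need (3, 8, 1) vs free (3, 7, 3) (insufficient r2)
  task-8 cannot run: need (3, 8, 3) vs free (3, 7, 3) (insufficient r2)
Processes that can never finish: task-1 and task-8.


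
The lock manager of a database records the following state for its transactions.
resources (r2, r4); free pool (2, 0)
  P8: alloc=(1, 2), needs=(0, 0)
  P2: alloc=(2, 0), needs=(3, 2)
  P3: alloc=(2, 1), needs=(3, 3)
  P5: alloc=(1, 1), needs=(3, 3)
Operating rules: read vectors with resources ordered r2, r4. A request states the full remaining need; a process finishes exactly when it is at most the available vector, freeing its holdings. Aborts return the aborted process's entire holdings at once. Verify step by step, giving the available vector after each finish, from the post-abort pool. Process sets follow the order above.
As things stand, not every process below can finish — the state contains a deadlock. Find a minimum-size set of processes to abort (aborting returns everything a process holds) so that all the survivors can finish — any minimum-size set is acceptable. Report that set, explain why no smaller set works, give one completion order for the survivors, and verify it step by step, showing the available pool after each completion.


The answer: abort P5.
Key observation: the returned (1, 1) from P5 is what brings P3 — unrunnable before, under any order — into play at step 3.
No smaller set exists: with zero aborts the deadlock remains.
One survivor order: P8, P2, P3. Walking it through (post-abort pool first):
  pool = (3, 1)
  P8: need (0, 0) fits (3, 1); releases (1, 2), pool now (4, 3)
  P2: need (3, 2) fits (4, 3); releases (2, 0), pool now (6, 3)
  P3: need (3, 3) fits (6, 3); releases (2, 1), pool now (8, 4)


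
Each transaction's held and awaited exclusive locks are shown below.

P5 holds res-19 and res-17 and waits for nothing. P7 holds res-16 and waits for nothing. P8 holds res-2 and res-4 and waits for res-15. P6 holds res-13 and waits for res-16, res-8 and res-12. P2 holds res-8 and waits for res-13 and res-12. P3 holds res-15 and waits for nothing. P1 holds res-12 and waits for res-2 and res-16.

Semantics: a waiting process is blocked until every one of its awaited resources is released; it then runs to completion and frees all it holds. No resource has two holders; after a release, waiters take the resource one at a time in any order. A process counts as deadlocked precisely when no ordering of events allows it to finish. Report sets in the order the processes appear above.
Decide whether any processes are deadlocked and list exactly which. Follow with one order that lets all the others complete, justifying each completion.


Deadlocked: P6 and P2.
Key observation: along P6 -> P2 -> P6, each member waits on what the next one holds — a deadlock; no other process is dragged down with it.
A valid finishing order for the others: P3, P5, P7, P8, P1.
Verifying each step:
  P3: no waits; runs immediately, freeing res-15
  P5: no waits; runs immediately, freeing res-19 and res-17
  P7: no waits; runs immediately, freeing res-16
  run P8 (all its waits — res-15 — are resolved); releases res-2 and res-4
  run P1 (all its waits — res-2 and res-16 — are resolved); releases res-12


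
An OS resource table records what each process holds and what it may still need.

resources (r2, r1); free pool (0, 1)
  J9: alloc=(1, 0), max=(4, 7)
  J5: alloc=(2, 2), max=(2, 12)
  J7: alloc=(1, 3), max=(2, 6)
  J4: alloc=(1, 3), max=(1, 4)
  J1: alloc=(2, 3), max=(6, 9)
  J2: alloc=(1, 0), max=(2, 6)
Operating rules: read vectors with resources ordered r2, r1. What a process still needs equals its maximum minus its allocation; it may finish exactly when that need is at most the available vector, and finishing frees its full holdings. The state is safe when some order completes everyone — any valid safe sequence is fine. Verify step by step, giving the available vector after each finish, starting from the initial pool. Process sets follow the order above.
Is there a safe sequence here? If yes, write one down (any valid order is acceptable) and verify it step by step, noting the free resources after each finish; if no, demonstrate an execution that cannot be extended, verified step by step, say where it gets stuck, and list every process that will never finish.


SAFE. One safe sequence: J4, J7, J2, J9, J1, J5.
Key observation: J4 is the earliest step where a requested resource binds exactly: need (0, 1), pool (0, 1) at its turn.
Walking it through:
  pool = (0, 1)
  run J4 (needs (0, 1), free (0, 1)); after release of (1, 3) the pool is (1, 4)
  run J7 (needs (1, 3), free (1, 4)); after release of (1, 3) the pool is (2, 7)
  run J2 (needs (1, 6), free (2, 7)); after release of (1, 0) the pool is (3, 7)
  run J9 (needs (3, 7), free (3, 7)); after release of (1, 0) the pool is (4, 7)
  run J1 (needs (4, 6), free (4, 7)); after release of (2, 3) the pool is (6, 10)
  run J5 (needs (0, 10), free (6, 10)); after release of (2, 2) the pool is (8, 12)


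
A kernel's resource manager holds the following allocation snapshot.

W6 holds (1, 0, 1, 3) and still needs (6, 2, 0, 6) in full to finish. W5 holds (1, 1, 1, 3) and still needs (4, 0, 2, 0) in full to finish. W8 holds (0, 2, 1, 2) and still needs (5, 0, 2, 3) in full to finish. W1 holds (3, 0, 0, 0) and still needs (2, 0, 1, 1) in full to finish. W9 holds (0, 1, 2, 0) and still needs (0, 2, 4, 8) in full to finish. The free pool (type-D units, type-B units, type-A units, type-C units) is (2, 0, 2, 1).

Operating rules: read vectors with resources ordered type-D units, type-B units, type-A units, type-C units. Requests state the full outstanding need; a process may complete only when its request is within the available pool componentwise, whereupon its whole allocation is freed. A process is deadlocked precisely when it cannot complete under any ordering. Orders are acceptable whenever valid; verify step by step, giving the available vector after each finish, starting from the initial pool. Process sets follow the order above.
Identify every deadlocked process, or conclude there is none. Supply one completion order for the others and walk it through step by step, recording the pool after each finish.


The deadlocked set is empty.
Key observation: no deadlock: W1 fits now, and the freed resources carry the rest through.
One completion order for the rest: W1, W5, W8, W6, W9. Check, step by step:
  pool = (2, 0, 2, 1)
  run W1 (needs (2, 0, 1, 1), free (2, 0, 2, 1)); after release of (3, 0, 0, 0) the pool is (5, 0, 2, 1)
  run W5 (needs (4, 0, 2, 0), free (5, 0, 2, 1)); after release of (1, 1, 1, 3) the pool is (6, 1, 3, 4)
  run W8 (needs (5, 0, 2, 3), free (6, 1, 3, 4)); after release of (0, 2, 1, 2) the pool is (6, 3, 4, 6)
  run W6 (needs (6, 2, 0, 6), free (6, 3, 4, 6)); after release of (1, 0, 1, 3) the pool is (7, 3, 5, 9)
  run W9 (needs (0, 2, 4, 8), free (7, 3, 5, 9)); after release of (0, 1, 2, 0) the pool is (7, 4, 7, 9)
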